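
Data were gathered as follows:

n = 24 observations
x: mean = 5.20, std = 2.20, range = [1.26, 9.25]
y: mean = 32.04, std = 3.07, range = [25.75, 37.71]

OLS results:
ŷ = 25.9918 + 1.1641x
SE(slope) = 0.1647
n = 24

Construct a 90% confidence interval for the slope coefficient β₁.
The 90% CI for β₁ is (0.8813, 1.4469)

Confidence interval for the slope:

The 90% CI for β₁ is: β̂₁ ± t*(α/2, n-2) × SE(β̂₁)

Step 1: Find critical t-value
- Confidence level = 0.9
- Degrees of freedom = n - 2 = 24 - 2 = 22
- t*(α/2, 22) = 1.7171

Step 2: Calculate margin of error
Margin = 1.7171 × 0.1647 = 0.2828

Step 3: Construct interval
CI = 1.1641 ± 0.2828
CI = (0.8813, 1.4469)

Interpretation: each one-unit increase in x is associated with a change in mean y of between 0.8813 and 1.4469, with 90% confidence.
Both endpoints are positive, so the data support a genuinely positive slope at this confidence level.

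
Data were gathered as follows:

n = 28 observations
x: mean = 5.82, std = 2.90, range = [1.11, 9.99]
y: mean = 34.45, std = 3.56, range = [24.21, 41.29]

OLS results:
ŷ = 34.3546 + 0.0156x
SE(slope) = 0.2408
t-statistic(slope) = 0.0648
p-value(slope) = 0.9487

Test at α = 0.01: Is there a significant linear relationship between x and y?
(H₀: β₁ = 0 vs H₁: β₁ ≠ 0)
p-value = 0.9487 ≥ α = 0.01, so we fail to reject H₀. The relationship is not significant.

Hypothesis test for the slope coefficient:

H₀: β₁ = 0 (no linear relationship)
H₁: β₁ ≠ 0 (linear relationship exists)

Test statistic: t = β̂₁ / SE(β̂₁) = 0.0156 / 0.2408 = 0.0648

With df = 26, the two-sided p-value for |t| = 0.0648 is 0.9487.

Decision rule: reject H₀ if p-value < α.
p-value = 0.9487 ≥ α = 0.01 → fail to reject H₀.

At α = 0.01 the data do not provide convincing evidence of a nonzero slope.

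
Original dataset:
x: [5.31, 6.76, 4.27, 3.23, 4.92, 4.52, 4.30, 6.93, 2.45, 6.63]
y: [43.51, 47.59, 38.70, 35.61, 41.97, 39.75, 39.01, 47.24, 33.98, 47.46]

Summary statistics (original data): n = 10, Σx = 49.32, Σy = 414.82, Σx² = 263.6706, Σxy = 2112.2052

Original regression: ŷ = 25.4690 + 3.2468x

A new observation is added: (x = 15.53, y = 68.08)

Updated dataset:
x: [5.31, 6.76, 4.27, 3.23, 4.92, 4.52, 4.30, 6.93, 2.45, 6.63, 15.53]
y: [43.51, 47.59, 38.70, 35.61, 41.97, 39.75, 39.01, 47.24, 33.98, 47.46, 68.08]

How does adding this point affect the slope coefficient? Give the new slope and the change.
Adding the point moves β₁ from 3.2468 to 2.6326, i.e. it decreases by 0.6142 (-18.9%).

The new point has HIGH LEVERAGE: x = 15.53 is far from the original mean x̄ = 49.32/10 ≈ 4.93 (original range [2.45, 6.93]).

Step 1: Update the sums with the new point (n goes from 10 to 11)
Σx  = 49.32 + 15.53 = 64.85
Σy  = 414.82 + 68.08 = 482.90
Σx² = 263.6706 + 15.53² = 263.6706 + 241.1809 = 504.8515
Σxy = 2112.2052 + 15.53×68.08 = 2112.2052 + 1057.2824 = 3169.4876

Step 2: Recompute the slope with b₁ = (nΣxy − ΣxΣy) / (nΣx² − (Σx)²)
Numerator   = 11×3169.4876 − 64.85×482.90 = 34864.3636 − 31316.0650 = 3548.2986
Denominator = 11×504.8515 − 64.85² = 5553.3665 − 4205.5225 = 1347.8440
b₁(new) = 3548.2986 / 1347.8440 = 2.6326

(Same formula on the original sums: (10×2112.2052 − 49.32×414.82) / (10×263.6706 − 49.32²) = 663.1296 / 204.2436 = 3.2468, matching the given fit.)

Step 3: Change in slope
Δβ₁ = 2.6326 − 3.2468 = -0.6142
Relative change = -0.6142 / 3.2468 × 100% = -18.9%
→ the slope decreases when the point is added.

A high-leverage point only changes the slope if it is off the original line; here y = 68.08 is below the original trend, so the slope decreases.
In practice: check such a point for data-entry or measurement error; examine leverage (hᵢ) and Cook's distance rather than deleting it automatically.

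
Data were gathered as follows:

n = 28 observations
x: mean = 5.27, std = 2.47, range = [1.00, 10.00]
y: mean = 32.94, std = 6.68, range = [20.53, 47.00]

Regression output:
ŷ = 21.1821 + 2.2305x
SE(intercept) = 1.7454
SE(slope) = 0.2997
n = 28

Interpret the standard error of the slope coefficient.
SE(β̂₁) = 0.2997 is the estimated standard deviation of the slope estimate across repeated samples; relative to β̂₁ = 2.2305 that is 13.4%, a precise estimate.

What SE measures:
- The standard error quantifies the sampling variability of the coefficient estimate
- It is the estimated standard deviation of β̂₁ across hypothetical repeated samples of the same size
- Smaller SE → more precise estimate

Relative precision:
- SE / |β̂₁| = 0.2997 / 2.2305 = 13.4%
- Rule of thumb (under 20%: precise; 20% to under 50%: moderately precise; 50% or more: imprecise) → precise

Rough 95% range (±2 SE): 2.2305 ± 0.5994 → (1.6311, 2.8299).

What drives SE(β̂₁): more residual scatter → larger SE.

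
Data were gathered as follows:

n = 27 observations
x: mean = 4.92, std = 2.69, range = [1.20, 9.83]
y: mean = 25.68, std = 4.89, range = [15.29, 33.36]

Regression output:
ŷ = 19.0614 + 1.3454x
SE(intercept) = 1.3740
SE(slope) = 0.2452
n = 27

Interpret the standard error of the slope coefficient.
SE(β̂₁) = 0.2452 is the estimated standard deviation of the slope estimate across repeated samples; relative to β̂₁ = 1.3454 that is 18.2%, a precise estimate.

SE(β̂₁) = 0.2452 says: if we drew many samples of n = 27 from the same population and refit each time, the fitted slopes would scatter with a standard deviation of roughly 0.2452 around the true β₁.

Relative precision:
- SE / |β̂₁| = 0.2452 / 1.3454 = 18.2%
- Rule of thumb (under 20%: precise; 20% to under 50%: moderately precise; 50% or more: imprecise) → precise

Link to interval estimation: a confidence interval for β₁ is β̂₁ ± t* × 0.2452, so SE sets the half-width per unit of t*.

What drives SE(β̂₁): wider spread of x values → smaller SE.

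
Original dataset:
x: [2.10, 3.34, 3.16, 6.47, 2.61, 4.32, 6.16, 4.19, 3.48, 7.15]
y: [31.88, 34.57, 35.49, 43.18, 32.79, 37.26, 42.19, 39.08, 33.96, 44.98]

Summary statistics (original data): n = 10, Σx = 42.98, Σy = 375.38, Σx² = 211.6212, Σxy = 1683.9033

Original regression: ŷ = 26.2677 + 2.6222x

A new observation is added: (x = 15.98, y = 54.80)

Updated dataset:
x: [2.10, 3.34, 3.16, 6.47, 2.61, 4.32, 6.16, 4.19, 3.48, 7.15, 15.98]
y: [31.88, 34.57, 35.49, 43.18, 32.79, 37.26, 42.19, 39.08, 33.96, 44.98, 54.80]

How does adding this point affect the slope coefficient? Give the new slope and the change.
The slope changes from 2.6222 to 1.6816 (change of -0.9406, or -35.9%).

The new point has HIGH LEVERAGE: x = 15.98 is far from the original mean x̄ = 42.98/10 ≈ 4.30 (original range [2.10, 7.15]).

Step 1: Update the sums with the new point (n goes from 10 to 11)
Σx  = 42.98 + 15.98 = 58.96
Σy  = 375.38 + 54.80 = 430.18
Σx² = 211.6212 + 15.98² = 211.6212 + 255.3604 = 466.9816
Σxy = 1683.9033 + 15.98×54.80 = 1683.9033 + 875.7040 = 2559.6073

Step 2: Recompute the slope with b₁ = (nΣxy − ΣxΣy) / (nΣx² − (Σx)²)
Numerator   = 11×2559.6073 − 58.96×430.18 = 28155.6803 − 25363.4128 = 2792.2675
Denominator = 11×466.9816 − 58.96² = 5136.7976 − 3476.2816 = 1660.5160
b₁(new) = 2792.2675 / 1660.5160 = 1.6816

(Same formula on the original sums: (10×1683.9033 − 42.98×375.38) / (10×211.6212 − 42.98²) = 705.2006 / 268.9316 = 2.6222, matching the given fit.)

Step 3: Change in slope
Δβ₁ = 1.6816 − 2.6222 = -0.9406
Relative change = -0.9406 / 2.6222 × 100% = -35.9%
→ the slope decreases when the point is added.

A high-leverage point only changes the slope if it is off the original line; here y = 54.80 is below the original trend, so the slope decreases.
In practice: investigate whether it comes from the same population as the rest of the sample; refit with and without it and report both if conclusions differ.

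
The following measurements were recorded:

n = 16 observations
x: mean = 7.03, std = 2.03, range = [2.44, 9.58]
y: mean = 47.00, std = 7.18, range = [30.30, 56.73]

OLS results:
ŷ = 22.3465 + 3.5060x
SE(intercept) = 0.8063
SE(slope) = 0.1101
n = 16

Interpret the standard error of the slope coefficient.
SE(slope) = 0.1101 measures the uncertainty in the estimated slope. The coefficient is estimated precisely (SE/|β̂₁| = 3.1%).

SE(β̂₁) = s / √Sxx, where s is the residual standard deviation and Sxx = Σ(x − x̄)². It is the yardstick for how far β̂₁ = 3.5060 could plausibly be from the true slope.

Relative precision:
- SE / |β̂₁| = 0.1101 / 3.5060 = 3.1%
- Rule of thumb (under 20%: precise; 20% to under 50%: moderately precise; 50% or more: imprecise) → precise

Rough 95% range (±2 SE): 3.5060 ± 0.2202 → (3.2858, 3.7262).

What drives SE(β̂₁): larger n (here n = 16) → smaller SE.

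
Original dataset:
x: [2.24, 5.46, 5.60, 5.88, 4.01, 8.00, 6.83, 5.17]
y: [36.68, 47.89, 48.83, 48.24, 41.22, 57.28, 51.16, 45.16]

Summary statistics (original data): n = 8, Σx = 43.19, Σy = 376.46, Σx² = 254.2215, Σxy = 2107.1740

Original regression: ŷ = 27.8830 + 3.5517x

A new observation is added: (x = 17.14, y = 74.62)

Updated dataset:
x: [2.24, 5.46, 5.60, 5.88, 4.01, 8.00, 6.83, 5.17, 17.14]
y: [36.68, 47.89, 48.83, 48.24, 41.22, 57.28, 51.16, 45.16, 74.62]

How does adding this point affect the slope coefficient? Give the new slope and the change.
Adding the point moves β₁ from 3.5517 to 2.5240, i.e. it decreases by 1.0277 (-28.9%).

x = 17.14 lies well outside the original x-range [2.24, 8.00] (x̄ ≈ 5.40), so this observation has high leverage and can move the slope substantially.

Step 1: Update the sums with the new point (n goes from 8 to 9)
Σx  = 43.19 + 17.14 = 60.33
Σy  = 376.46 + 74.62 = 451.08
Σx² = 254.2215 + 17.14² = 254.2215 + 293.7796 = 548.0011
Σxy = 2107.1740 + 17.14×74.62 = 2107.1740 + 1278.9868 = 3386.1608

Step 2: Recompute the slope with b₁ = (nΣxy − ΣxΣy) / (nΣx² − (Σx)²)
Numerator   = 9×3386.1608 − 60.33×451.08 = 30475.4472 − 27213.6564 = 3261.7908
Denominator = 9×548.0011 − 60.33² = 4932.0099 − 3639.7089 = 1292.3010
b₁(new) = 3261.7908 / 1292.3010 = 2.5240

(Same formula on the original sums: (8×2107.1740 − 43.19×376.46) / (8×254.2215 − 43.19²) = 598.0846 / 168.3959 = 3.5517, matching the given fit.)

Step 3: Change in slope
Δβ₁ = 2.5240 − 3.5517 = -1.0277
Relative change = -1.0277 / 3.5517 × 100% = -28.9%
→ the slope decreases when the point is added.

A high-leverage point only changes the slope if it is off the original line; here y = 74.62 is below the original trend, so the slope decreases.
In practice: examine leverage (hᵢ) and Cook's distance rather than deleting it automatically; check such a point for data-entry or measurement error.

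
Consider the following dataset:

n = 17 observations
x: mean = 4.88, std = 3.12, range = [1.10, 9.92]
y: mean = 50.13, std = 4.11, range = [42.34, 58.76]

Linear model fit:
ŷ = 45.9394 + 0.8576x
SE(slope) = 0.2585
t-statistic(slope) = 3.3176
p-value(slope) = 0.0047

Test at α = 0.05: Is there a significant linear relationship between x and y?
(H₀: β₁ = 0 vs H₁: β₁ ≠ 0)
Since p-value = 0.0047 < α = 0.05, reject H₀ — the slope is significantly different from 0.

Hypothesis test for the slope coefficient:

H₀: β₁ = 0 (no linear relationship)
H₁: β₁ ≠ 0 (linear relationship exists)

Test statistic: t = β̂₁ / SE(β̂₁) = 0.8576 / 0.2585 = 3.3176

The p-value (0.0047) is the probability, under H₀, of a t-statistic at least as extreme as |t| = 3.3176 (two-sided, df = n − 2 = 15).

Decision rule: reject H₀ if p-value < α.
p-value = 0.0047 < α = 0.05 → reject H₀.

There is sufficient evidence at the 5% significance level to conclude that a linear relationship exists between x and y.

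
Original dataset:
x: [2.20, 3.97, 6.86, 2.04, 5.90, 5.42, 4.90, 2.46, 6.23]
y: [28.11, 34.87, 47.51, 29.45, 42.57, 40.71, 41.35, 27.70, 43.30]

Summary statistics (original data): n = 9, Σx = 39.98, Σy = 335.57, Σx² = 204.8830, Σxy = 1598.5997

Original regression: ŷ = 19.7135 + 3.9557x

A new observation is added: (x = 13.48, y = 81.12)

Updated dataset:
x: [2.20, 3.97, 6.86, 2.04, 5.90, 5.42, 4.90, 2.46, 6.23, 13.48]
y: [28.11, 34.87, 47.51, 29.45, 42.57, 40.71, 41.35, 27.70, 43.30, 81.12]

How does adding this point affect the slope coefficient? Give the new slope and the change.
New slope β₁ = 4.6080 versus 3.9557 before: a change of +0.6523 (+16.5%).

The new point has HIGH LEVERAGE: x = 13.48 is far from the original mean x̄ = 39.98/9 ≈ 4.44 (original range [2.04, 6.86]).

Step 1: Update the sums with the new point (n goes from 9 to 10)
Σx  = 39.98 + 13.48 = 53.46
Σy  = 335.57 + 81.12 = 416.69
Σx² = 204.8830 + 13.48² = 204.8830 + 181.7104 = 386.5934
Σxy = 1598.5997 + 13.48×81.12 = 1598.5997 + 1093.4976 = 2692.0973

Step 2: Recompute the slope with b₁ = (nΣxy − ΣxΣy) / (nΣx² − (Σx)²)
Numerator   = 10×2692.0973 − 53.46×416.69 = 26920.9730 − 22276.2474 = 4644.7256
Denominator = 10×386.5934 − 53.46² = 3865.9340 − 2857.9716 = 1007.9624
b₁(new) = 4644.7256 / 1007.9624 = 4.6080

(Same formula on the original sums: (9×1598.5997 − 39.98×335.57) / (9×204.8830 − 39.98²) = 971.3087 / 245.5466 = 3.9557, matching the given fit.)

Step 3: Change in slope
Δβ₁ = 4.6080 − 3.9557 = +0.6523
Relative change = +0.6523 / 3.9557 × 100% = +16.5%
→ the slope increases when the point is added.

A high-leverage point only changes the slope if it is off the original line; here y = 81.12 is above the original trend, so the slope increases.
In practice: check such a point for data-entry or measurement error; refit with and without it and report both if conclusions differ.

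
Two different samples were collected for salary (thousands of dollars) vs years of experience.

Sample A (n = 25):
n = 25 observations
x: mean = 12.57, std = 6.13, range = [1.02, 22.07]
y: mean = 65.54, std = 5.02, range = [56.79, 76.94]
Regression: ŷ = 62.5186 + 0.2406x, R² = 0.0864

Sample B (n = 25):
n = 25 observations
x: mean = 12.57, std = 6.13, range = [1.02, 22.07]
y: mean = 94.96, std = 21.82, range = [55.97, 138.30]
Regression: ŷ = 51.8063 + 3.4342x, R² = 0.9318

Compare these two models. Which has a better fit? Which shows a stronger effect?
Model B has the better fit (R² = 0.9318 vs 0.0864). Model B shows the stronger effect (|β₁| = 3.4342 vs 0.2406).

Model Comparison:

Fit — compare R²:
- Model A: R² = 0.0864 → 8.64% of variance in salary explained
- Model B: R² = 0.9318 → 93.18% of variance in salary explained
- 0.9318 > 0.0864 → Model B has the better fit

Effect size (slope magnitude):
- Model A: β₁ = 0.2406 → predicted salary rises 0.2406 thousand dollars per additional year of experience
- Model B: β₁ = 3.4342 → predicted salary rises 3.4342 thousand dollars per additional year of experience
- |0.2406| < |3.4342| → Model B shows the stronger marginal effect

Notes:
- R² measures how tightly points cluster around the line; β₁ measures how steep the line is — they answer different questions.
- A better fit (higher R²) doesn't necessarily mean a more important relationship.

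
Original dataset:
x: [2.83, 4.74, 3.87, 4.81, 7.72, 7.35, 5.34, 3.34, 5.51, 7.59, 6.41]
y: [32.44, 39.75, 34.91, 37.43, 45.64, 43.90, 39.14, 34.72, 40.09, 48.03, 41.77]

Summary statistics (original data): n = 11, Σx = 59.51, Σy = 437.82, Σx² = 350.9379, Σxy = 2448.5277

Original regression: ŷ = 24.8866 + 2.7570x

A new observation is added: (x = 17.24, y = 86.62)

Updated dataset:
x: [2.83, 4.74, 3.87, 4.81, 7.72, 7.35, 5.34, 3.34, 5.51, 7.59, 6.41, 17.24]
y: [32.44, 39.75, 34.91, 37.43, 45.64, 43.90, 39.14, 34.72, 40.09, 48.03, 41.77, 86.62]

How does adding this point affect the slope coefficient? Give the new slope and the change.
The slope changes from 2.7570 to 3.7363 (change of +0.9793, or +35.5%).

The new point has HIGH LEVERAGE: x = 17.24 is far from the original mean x̄ = 59.51/11 ≈ 5.41 (original range [2.83, 7.72]).

Step 1: Update the sums with the new point (n goes from 11 to 12)
Σx  = 59.51 + 17.24 = 76.75
Σy  = 437.82 + 86.62 = 524.44
Σx² = 350.9379 + 17.24² = 350.9379 + 297.2176 = 648.1555
Σxy = 2448.5277 + 17.24×86.62 = 2448.5277 + 1493.3288 = 3941.8565

Step 2: Recompute the slope with b₁ = (nΣxy − ΣxΣy) / (nΣx² − (Σx)²)
Numerator   = 12×3941.8565 − 76.75×524.44 = 47302.2780 − 40250.7700 = 7051.5080
Denominator = 12×648.1555 − 76.75² = 7777.8660 − 5890.5625 = 1887.3035
b₁(new) = 7051.5080 / 1887.3035 = 3.7363

(Same formula on the original sums: (11×2448.5277 − 59.51×437.82) / (11×350.9379 − 59.51²) = 879.1365 / 318.8768 = 2.7570, matching the given fit.)

Step 3: Change in slope
Δβ₁ = 3.7363 − 2.7570 = +0.9793
Relative change = +0.9793 / 2.7570 × 100% = +35.5%
→ the slope increases when the point is added.

A high-leverage point only changes the slope if it is off the original line; here y = 86.62 is above the original trend, so the slope increases.
In practice: examine leverage (hᵢ) and Cook's distance rather than deleting it automatically.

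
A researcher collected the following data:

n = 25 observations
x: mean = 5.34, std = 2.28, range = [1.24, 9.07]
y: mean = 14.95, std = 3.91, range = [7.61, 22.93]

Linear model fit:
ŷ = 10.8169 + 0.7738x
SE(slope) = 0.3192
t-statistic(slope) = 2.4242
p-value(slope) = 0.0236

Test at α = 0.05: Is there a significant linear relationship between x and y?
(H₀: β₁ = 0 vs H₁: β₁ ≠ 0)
Reject H₀: p-value = 0.0236 < α = 0.05. The linear relationship is significant at the 5% level.

Hypothesis test for the slope coefficient:

H₀: β₁ = 0 (no linear relationship)
H₁: β₁ ≠ 0 (linear relationship exists)

Test statistic: t = β̂₁ / SE(β̂₁) = 0.7738 / 0.3192 = 2.4242

With df = 23, the two-sided p-value for |t| = 2.4242 is 0.0236.

Decision rule: reject H₀ if p-value < α.
p-value = 0.0236 < α = 0.05 → reject H₀.

At α = 0.05 the data do provide convincing evidence of a nonzero slope.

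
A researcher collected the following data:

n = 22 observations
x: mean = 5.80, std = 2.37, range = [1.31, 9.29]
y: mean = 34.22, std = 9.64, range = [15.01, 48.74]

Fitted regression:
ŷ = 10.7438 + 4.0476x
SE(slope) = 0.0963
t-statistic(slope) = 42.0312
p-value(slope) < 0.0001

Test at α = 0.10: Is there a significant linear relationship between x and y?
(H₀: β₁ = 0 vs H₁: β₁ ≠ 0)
p-value < 0.0001 < α = 0.10, so we reject H₀. The relationship is significant.

Hypothesis test for the slope coefficient:

H₀: β₁ = 0 (no linear relationship)
H₁: β₁ ≠ 0 (linear relationship exists)

Test statistic: t = β̂₁ / SE(β̂₁) = 4.0476 / 0.0963 = 42.0312

The p-value (<0.0001) is the probability, under H₀, of a t-statistic at least as extreme as |t| = 42.0312 (two-sided, df = n − 2 = 20).

Decision rule: reject H₀ if p-value < α.
p-value < 0.0001 < α = 0.10 → reject H₀.

At α = 0.10 the data do provide convincing evidence of a nonzero slope.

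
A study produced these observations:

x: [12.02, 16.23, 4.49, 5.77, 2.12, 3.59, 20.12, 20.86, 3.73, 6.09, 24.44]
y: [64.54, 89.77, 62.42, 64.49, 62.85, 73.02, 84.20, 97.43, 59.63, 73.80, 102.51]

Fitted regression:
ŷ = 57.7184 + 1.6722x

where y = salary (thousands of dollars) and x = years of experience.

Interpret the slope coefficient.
On average, salary is about 1.6722 thousand dollars higher for every extra year of experience.

The slope coefficient β₁ = 1.6722 represents the marginal effect of experience on salary.

Interpretation:
- Experience up by 1 year → predicted salary increases by 1.6722 thousand dollars
- This is a linear approximation: the same per-unit change is assumed across the whole observed x range

The intercept β₀ = 57.7184 is the predicted salary when experience = 0; since the smallest observed x is 2.12, this is an extrapolation and mainly anchors the line.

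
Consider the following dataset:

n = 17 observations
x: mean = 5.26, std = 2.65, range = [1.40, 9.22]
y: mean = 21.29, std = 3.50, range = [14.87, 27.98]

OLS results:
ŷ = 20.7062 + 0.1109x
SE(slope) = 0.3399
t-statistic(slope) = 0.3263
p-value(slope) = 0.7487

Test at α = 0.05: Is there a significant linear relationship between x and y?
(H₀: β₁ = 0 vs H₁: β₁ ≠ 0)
Since p-value = 0.7487 ≥ α = 0.05, fail to reject H₀ — the slope is not significantly different from 0.

Hypothesis test for the slope coefficient:

H₀: β₁ = 0 (no linear relationship)
H₁: β₁ ≠ 0 (linear relationship exists)

Test statistic: t = β̂₁ / SE(β̂₁) = 0.1109 / 0.3399 = 0.3263

The p-value (0.7487) is the probability, under H₀, of a t-statistic at least as extreme as |t| = 0.3263 (two-sided, df = n − 2 = 15).

Decision rule: reject H₀ if p-value < α.
p-value = 0.7487 ≥ α = 0.05 → fail to reject H₀.

Conclusion: the linear association between x and y is not significant at the 5% level.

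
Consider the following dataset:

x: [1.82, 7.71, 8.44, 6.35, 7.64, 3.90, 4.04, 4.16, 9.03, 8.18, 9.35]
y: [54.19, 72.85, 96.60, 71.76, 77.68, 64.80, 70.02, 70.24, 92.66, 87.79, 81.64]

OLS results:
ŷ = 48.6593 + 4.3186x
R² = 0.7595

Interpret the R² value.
About 75.95% of the variability in y is accounted for by the regression on x (R² = 0.7595) — a strong linear fit.

R² = 1 − SS_res/SS_tot compares the residual scatter to the total scatter of y about its mean.

Here R² = 0.7595:
- Explained: 75.95% of the variation in y
- Unexplained (residual): 100% − 75.95% = 24.05%
- Rule of thumb (below 0.3 weak; 0.3 to below 0.7 moderate; 0.7 and above strong) → strong

Note: R² says nothing about causation, and a high R² does not by itself mean the linear form is appropriate — check the residuals.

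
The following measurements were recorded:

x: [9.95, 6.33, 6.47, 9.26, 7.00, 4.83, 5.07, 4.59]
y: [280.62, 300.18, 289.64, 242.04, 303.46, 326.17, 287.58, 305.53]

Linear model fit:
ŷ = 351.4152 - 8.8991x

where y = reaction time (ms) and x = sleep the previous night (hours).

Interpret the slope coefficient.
On average, reaction time is about 8.8991 ms lower for every extra hour of sleep.

The slope coefficient β₁ = -8.8991 represents the marginal effect of sleep on reaction time.

Interpretation:
- Sleep up by 1 hour → predicted reaction time decreases by 8.8991 ms
- This is a linear approximation: the same per-unit change is assumed across the whole observed x range
- The slope describes association in these data, not necessarily a causal effect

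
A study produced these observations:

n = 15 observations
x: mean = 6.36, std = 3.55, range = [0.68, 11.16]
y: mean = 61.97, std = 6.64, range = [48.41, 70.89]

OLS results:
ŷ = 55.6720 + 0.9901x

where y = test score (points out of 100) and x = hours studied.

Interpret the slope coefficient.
For each additional hour of study time, predicted test score increases by approximately 0.9901 points.

The slope coefficient β₁ = 0.9901 represents the marginal effect of study time on test score.

Interpretation:
- Study time up by 1 hour → predicted test score increases by 0.9901 points
- This is a linear approximation: the same per-unit change is assumed across the whole observed x range
- The sign (+) gives the direction; the magnitude 0.9901 gives the size of the effect per hour

The intercept β₀ = 55.6720 is the predicted test score when study time = 0; since the smallest observed x is 0.68, this is an extrapolation and mainly anchors the line.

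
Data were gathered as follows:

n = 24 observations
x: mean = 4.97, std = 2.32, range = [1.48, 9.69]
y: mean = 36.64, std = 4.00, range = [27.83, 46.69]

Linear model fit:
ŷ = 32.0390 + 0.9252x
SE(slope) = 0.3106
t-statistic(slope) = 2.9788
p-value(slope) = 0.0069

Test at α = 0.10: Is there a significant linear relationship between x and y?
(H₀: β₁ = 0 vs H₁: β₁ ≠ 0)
Since p-value = 0.0069 < α = 0.10, reject H₀ — the slope is significantly different from 0.

Hypothesis test for the slope coefficient:

H₀: β₁ = 0 (no linear relationship)
H₁: β₁ ≠ 0 (linear relationship exists)

Test statistic: t = β̂₁ / SE(β̂₁) = 0.9252 / 0.3106 = 2.9788

p = 0.0069: how often a slope estimate this far from 0 (in SE units) would arise by chance if β₁ were truly 0.

Decision rule: reject H₀ if p-value < α.
p-value = 0.0069 < α = 0.10 → reject H₀.

Conclusion: the linear association between x and y is significant at the 10% level.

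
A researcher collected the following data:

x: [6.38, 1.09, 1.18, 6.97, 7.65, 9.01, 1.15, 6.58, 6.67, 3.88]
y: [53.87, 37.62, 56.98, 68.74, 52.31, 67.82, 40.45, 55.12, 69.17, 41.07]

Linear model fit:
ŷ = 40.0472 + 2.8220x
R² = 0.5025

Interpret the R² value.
R² = 0.5025 means 50.25% of the variation in y is explained by the linear relationship with x. This indicates a moderate fit.

R² (coefficient of determination) measures the proportion of variance in y explained by the regression model.

Here R² = 0.5025:
- Explained: 50.25% of the variation in y
- Unexplained (residual): 100% − 50.25% = 49.75%
- Rule of thumb (below 0.3 weak; 0.3 to below 0.7 moderate; 0.7 and above strong) → moderate

Calculation: R² = 1 − (SS_res / SS_tot), where SS_res is the sum of squared residuals and SS_tot the total sum of squares.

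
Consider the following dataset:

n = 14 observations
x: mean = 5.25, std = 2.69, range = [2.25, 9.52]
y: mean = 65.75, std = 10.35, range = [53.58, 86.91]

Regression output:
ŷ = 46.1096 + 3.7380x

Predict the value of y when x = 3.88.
ŷ = 60.6130

x = 3.88 lies inside the observed range [2.25, 9.52], so the fitted equation applies directly:

ŷ = 46.1096 + 3.7380 × 3.88
ŷ = 46.1096 + 14.5034
ŷ = 60.6130

This is the fitted mean response at that x — an individual observation would come with a wider prediction interval.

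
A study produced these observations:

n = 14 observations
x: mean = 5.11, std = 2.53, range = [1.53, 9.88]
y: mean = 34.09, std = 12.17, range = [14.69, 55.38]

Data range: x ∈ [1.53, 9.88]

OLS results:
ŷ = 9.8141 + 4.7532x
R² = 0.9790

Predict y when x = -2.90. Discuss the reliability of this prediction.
ŷ = -3.9702 (extrapolation — x = -2.90 lies outside [1.53, 9.88], so reliability is low).

Prediction calculation:
ŷ = 9.8141 + 4.7532 × (-2.90)
ŷ = -3.9702

Reliability:
- Data range: x ∈ [1.53, 9.88]
- Prediction point: x = -2.90 is 4.43 units below the observed range → this is EXTRAPOLATION, not interpolation

Why that matters here:
- R² describes fit only over the sampled x values; it says nothing about behaviour beyond them
- Real relationships often flatten, saturate, or turn nonlinear at extremes

The R² = 0.9790 only validates the fit within [1.53, 9.88]; treat ŷ = -3.9702 with caution.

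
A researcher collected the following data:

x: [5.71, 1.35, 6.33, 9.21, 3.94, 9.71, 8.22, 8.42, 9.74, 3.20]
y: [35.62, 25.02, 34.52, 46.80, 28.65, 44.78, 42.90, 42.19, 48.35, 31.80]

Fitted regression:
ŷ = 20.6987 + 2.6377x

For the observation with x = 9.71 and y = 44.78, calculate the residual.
Residual = -1.5308

The residual is the difference between the actual value and the predicted value:

Residual = y - ŷ

Step 1: Calculate predicted value
ŷ = 20.6987 + 2.6377 × 9.71
ŷ = 46.3108

Step 2: Calculate residual
Residual = 44.78 - 46.3108
Residual = -1.5308

The residual is negative, so the observed y = 44.78 sits below the regression line (the line overestimates it by 1.5308).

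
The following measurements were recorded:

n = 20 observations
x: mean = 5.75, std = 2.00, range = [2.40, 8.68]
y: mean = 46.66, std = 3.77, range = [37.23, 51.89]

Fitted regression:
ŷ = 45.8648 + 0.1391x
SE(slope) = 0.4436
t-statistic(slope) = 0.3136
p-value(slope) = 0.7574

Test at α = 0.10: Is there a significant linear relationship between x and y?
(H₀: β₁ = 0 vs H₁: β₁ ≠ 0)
p-value = 0.7574 ≥ α = 0.10, so we fail to reject H₀. The relationship is not significant.

Hypothesis test for the slope coefficient:

H₀: β₁ = 0 (no linear relationship)
H₁: β₁ ≠ 0 (linear relationship exists)

Test statistic: t = β̂₁ / SE(β̂₁) = 0.1391 / 0.4436 = 0.3136

With df = 18, the two-sided p-value for |t| = 0.3136 is 0.7574.

Decision rule: reject H₀ if p-value < α.
p-value = 0.7574 ≥ α = 0.10 → fail to reject H₀.

Conclusion: the linear association between x and y is not significant at the 10% level.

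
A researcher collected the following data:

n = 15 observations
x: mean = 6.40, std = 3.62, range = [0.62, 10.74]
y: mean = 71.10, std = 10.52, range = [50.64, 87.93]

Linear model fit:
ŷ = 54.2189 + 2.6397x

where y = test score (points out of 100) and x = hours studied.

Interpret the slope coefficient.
On average, test score is about 2.6397 points higher for every extra hour of study time.

β₁ = 2.6397 is the change in predicted test score (points) per additional hour of study time.

Interpretation:
- Study time up by 1 hour → predicted test score increases by 2.6397 points
- The effect is assumed constant over the observed range of x (linearity)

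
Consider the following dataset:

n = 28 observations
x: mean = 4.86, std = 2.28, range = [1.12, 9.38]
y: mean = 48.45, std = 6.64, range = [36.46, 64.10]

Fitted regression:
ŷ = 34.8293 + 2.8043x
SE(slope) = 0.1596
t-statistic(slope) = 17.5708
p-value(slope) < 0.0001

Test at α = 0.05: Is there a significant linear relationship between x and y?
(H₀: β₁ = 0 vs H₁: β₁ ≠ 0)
Since p-value < 0.0001 < α = 0.05, reject H₀ — the slope is significantly different from 0.

Hypothesis test for the slope coefficient:

H₀: β₁ = 0 (no linear relationship)
H₁: β₁ ≠ 0 (linear relationship exists)

Test statistic: t = β̂₁ / SE(β̂₁) = 2.8043 / 0.1596 = 17.5708

With df = 26, the two-sided p-value for |t| = 17.5708 is <0.0001.

Decision rule: reject H₀ if p-value < α.
p-value < 0.0001 < α = 0.05 → reject H₀.

At α = 0.05 the data do provide convincing evidence of a nonzero slope.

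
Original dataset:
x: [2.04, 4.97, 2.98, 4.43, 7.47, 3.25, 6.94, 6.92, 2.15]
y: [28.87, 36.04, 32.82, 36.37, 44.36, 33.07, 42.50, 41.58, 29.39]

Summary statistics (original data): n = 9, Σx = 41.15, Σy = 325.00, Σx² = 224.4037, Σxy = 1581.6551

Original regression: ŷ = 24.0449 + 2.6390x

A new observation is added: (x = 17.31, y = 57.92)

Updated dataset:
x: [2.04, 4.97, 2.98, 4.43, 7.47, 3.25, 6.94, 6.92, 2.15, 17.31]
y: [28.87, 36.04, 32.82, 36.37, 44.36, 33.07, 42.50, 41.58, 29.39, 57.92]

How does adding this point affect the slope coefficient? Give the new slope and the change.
New slope β₁ = 1.8965 versus 2.6390 before: a change of -0.7425 (-28.1%).

The new point has HIGH LEVERAGE: x = 17.31 is far from the original mean x̄ = 41.15/9 ≈ 4.57 (original range [2.04, 7.47]).

Step 1: Update the sums with the new point (n goes from 9 to 10)
Σx  = 41.15 + 17.31 = 58.46
Σy  = 325.00 + 57.92 = 382.92
Σx² = 224.4037 + 17.31² = 224.4037 + 299.6361 = 524.0398
Σxy = 1581.6551 + 17.31×57.92 = 1581.6551 + 1002.5952 = 2584.2503

Step 2: Recompute the slope with b₁ = (nΣxy − ΣxΣy) / (nΣx² − (Σx)²)
Numerator   = 10×2584.2503 − 58.46×382.92 = 25842.5030 − 22385.5032 = 3456.9998
Denominator = 10×524.0398 − 58.46² = 5240.3980 − 3417.5716 = 1822.8264
b₁(new) = 3456.9998 / 1822.8264 = 1.8965

(Same formula on the original sums: (9×1581.6551 − 41.15×325.00) / (9×224.4037 − 41.15²) = 861.1459 / 326.3108 = 2.6390, matching the given fit.)

Step 3: Change in slope
Δβ₁ = 1.8965 − 2.6390 = -0.7425
Relative change = -0.7425 / 2.6390 × 100% = -28.1%
→ the slope decreases when the point is added.

Because the point sits below the extension of the original line at a high-leverage x, it tilts the fit down.
In practice: check such a point for data-entry or measurement error; refit with and without it and report both if conclusions differ.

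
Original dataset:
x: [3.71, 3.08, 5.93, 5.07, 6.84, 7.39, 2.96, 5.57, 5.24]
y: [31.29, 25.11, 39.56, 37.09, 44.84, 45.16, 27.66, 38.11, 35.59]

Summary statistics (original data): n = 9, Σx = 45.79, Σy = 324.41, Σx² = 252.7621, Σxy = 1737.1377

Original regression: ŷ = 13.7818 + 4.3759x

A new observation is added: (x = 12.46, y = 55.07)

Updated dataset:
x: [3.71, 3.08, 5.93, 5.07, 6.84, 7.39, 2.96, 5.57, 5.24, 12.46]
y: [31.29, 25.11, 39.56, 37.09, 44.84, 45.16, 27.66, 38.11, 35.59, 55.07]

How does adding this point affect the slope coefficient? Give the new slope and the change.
The slope changes from 4.3759 to 3.0978 (change of -1.2781, or -29.2%).

The new point has HIGH LEVERAGE: x = 12.46 is far from the original mean x̄ = 45.79/9 ≈ 5.09 (original range [2.96, 7.39]).

Step 1: Update the sums with the new point (n goes from 9 to 10)
Σx  = 45.79 + 12.46 = 58.25
Σy  = 324.41 + 55.07 = 379.48
Σx² = 252.7621 + 12.46² = 252.7621 + 155.2516 = 408.0137
Σxy = 1737.1377 + 12.46×55.07 = 1737.1377 + 686.1722 = 2423.3099

Step 2: Recompute the slope with b₁ = (nΣxy − ΣxΣy) / (nΣx² − (Σx)²)
Numerator   = 10×2423.3099 − 58.25×379.48 = 24233.0990 − 22104.7100 = 2128.3890
Denominator = 10×408.0137 − 58.25² = 4080.1370 − 3393.0625 = 687.0745
b₁(new) = 2128.3890 / 687.0745 = 3.0978

(Same formula on the original sums: (9×1737.1377 − 45.79×324.41) / (9×252.7621 − 45.79²) = 779.5054 / 178.1348 = 4.3759, matching the given fit.)

Step 3: Change in slope
Δβ₁ = 3.0978 − 4.3759 = -1.2781
Relative change = -1.2781 / 4.3759 × 100% = -29.2%
→ the slope decreases when the point is added.

A high-leverage point only changes the slope if it is off the original line; here y = 55.07 is below the original trend, so the slope decreases.
In practice: check such a point for data-entry or measurement error; investigate whether it comes from the same population as the rest of the sample.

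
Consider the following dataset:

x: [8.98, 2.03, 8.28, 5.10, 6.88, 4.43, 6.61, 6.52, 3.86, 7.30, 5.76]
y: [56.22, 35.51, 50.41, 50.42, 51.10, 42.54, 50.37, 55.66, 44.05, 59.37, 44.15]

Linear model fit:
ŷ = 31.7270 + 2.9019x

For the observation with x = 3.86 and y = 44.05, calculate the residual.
Residual = 1.1217

The residual is the difference between the actual value and the predicted value:

Residual = y - ŷ

Step 1: Calculate predicted value
ŷ = 31.7270 + 2.9019 × 3.86
ŷ = 42.9283

Step 2: Calculate residual
Residual = 44.05 - 42.9283
Residual = 1.1217

The residual is positive, so the observed y = 44.05 sits above the regression line (the line underestimates it by 1.1217).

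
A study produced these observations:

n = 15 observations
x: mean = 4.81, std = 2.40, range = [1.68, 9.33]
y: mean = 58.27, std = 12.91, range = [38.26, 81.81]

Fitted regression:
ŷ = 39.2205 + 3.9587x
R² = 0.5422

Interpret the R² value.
About 54.22% of the variability in y is accounted for by the regression on x (R² = 0.5422) — a moderate linear fit.

The coefficient of determination R² is the fraction of the total variation in y that the fitted line accounts for.

Here R² = 0.5422:
- Explained: 54.22% of the variation in y
- Unexplained (residual): 100% − 54.22% = 45.78%
- Rule of thumb (below 0.3 weak; 0.3 to below 0.7 moderate; 0.7 and above strong) → moderate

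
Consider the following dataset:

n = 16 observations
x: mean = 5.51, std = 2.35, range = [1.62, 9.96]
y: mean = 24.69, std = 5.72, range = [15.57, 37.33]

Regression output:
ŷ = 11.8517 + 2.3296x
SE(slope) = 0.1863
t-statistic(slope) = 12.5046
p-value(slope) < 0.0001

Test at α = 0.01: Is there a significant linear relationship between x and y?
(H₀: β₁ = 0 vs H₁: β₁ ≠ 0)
p-value < 0.0001 < α = 0.01, so we reject H₀. The relationship is significant.

Hypothesis test for the slope coefficient:

H₀: β₁ = 0 (no linear relationship)
H₁: β₁ ≠ 0 (linear relationship exists)

Test statistic: t = β̂₁ / SE(β̂₁) = 2.3296 / 0.1863 = 12.5046

p < 0.0001: how often a slope estimate this far from 0 (in SE units) would arise by chance if β₁ were truly 0.

Decision rule: reject H₀ if p-value < α.
p-value < 0.0001 < α = 0.01 → reject H₀.

There is sufficient evidence at the 1% significance level to conclude that a linear relationship exists between x and y.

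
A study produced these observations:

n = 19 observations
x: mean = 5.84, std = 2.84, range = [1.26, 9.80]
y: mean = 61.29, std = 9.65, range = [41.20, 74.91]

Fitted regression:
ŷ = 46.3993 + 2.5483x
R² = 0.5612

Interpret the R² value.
The model explains 56.12% of the variance in y (R² = 0.5612), leaving 43.88% unexplained; the fit is moderate.

The coefficient of determination R² is the fraction of the total variation in y that the fitted line accounts for.

Here R² = 0.5612:
- Explained: 56.12% of the variation in y
- Unexplained (residual): 100% − 56.12% = 43.88%
- Rule of thumb (below 0.3 weak; 0.3 to below 0.7 moderate; 0.7 and above strong) → moderate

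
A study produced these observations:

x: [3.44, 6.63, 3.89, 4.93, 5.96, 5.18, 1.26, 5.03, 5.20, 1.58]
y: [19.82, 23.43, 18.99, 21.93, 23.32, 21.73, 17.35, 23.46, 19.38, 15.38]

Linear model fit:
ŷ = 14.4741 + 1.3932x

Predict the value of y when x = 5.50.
ŷ = 22.1367

Plug x = 5.50 into the fitted line:

ŷ = 14.4741 + 1.3932 × 5.50
ŷ = 14.4741 + 7.6626
ŷ = 22.1367

This is a point prediction; actual observations scatter around it by roughly the residual standard deviation.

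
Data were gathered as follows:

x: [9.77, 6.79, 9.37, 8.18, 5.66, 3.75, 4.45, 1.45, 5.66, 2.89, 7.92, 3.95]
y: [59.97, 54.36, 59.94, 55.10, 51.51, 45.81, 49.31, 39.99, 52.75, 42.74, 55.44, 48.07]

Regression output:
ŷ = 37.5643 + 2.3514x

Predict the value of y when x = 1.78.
ŷ = 41.7498

Plug x = 1.78 into the fitted line:

ŷ = 37.5643 + 2.3514 × 1.78
ŷ = 37.5643 + 4.1855
ŷ = 41.7498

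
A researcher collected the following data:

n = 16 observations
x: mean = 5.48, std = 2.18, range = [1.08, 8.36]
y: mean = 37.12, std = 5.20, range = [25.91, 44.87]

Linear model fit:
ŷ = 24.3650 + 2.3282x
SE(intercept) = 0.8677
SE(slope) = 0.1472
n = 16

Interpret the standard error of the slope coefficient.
SE(β̂₁) = 0.1472 is the estimated standard deviation of the slope estimate across repeated samples; relative to β̂₁ = 2.3282 that is 6.3%, a precise estimate.

SE(β̂₁) = 0.1472 says: if we drew many samples of n = 16 from the same population and refit each time, the fitted slopes would scatter with a standard deviation of roughly 0.1472 around the true β₁.

Relative precision:
- SE / |β̂₁| = 0.1472 / 2.3282 = 6.3%
- Rule of thumb (under 20%: precise; 20% to under 50%: moderately precise; 50% or more: imprecise) → precise

Link to interval estimation: a confidence interval for β₁ is β̂₁ ± t* × 0.1472, so SE sets the half-width per unit of t*.

What drives SE(β̂₁): larger n (here n = 16) → smaller SE; wider spread of x values → smaller SE.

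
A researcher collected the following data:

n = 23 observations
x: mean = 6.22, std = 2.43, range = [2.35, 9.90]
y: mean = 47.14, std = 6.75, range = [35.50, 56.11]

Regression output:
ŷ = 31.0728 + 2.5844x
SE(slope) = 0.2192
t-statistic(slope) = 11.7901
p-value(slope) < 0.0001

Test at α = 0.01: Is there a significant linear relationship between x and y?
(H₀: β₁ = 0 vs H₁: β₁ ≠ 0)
Since p-value < 0.0001 < α = 0.01, reject H₀ — the slope is significantly different from 0.

Hypothesis test for the slope coefficient:

H₀: β₁ = 0 (no linear relationship)
H₁: β₁ ≠ 0 (linear relationship exists)

Test statistic: t = β̂₁ / SE(β̂₁) = 2.5844 / 0.2192 = 11.7901

With df = 21, the two-sided p-value for |t| = 11.7901 is <0.0001.

Decision rule: reject H₀ if p-value < α.
p-value < 0.0001 < α = 0.01 → reject H₀.

At α = 0.01 the data do provide convincing evidence of a nonzero slope.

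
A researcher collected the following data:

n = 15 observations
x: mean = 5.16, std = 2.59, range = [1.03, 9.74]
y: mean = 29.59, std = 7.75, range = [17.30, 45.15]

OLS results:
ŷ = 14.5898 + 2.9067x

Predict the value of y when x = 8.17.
ŷ = 38.3375

x = 8.17 lies inside the observed range [1.03, 9.74], so the fitted equation applies directly:

ŷ = 14.5898 + 2.9067 × 8.17
ŷ = 14.5898 + 23.7477
ŷ = 38.3375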